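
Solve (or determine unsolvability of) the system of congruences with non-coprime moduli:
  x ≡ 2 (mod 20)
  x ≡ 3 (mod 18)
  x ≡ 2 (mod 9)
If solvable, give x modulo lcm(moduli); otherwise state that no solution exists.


Moduli 20, 18, 9 are not pairwise coprime, so CRT works modulo lcm(m_i) when all pairwise compatibility conditions hold.
Pairwise compatibility: gcd(m_i, m_j) must divide a_i - a_j for every pair.
Merge one congruence at a time:
  Start: x ≡ 2 (mod 20).
  Combine with x ≡ 3 (mod 18): gcd(20, 18) = 2, and 3 - 2 = 1 is NOT divisible by 2.
    ⇒ system is inconsistent (no integer solution).

No solution (the system is inconsistent).


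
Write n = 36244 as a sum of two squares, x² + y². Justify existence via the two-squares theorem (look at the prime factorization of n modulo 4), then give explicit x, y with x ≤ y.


Step 1: Factor n = 36244 = 2^2 · 13 · 17 · 41.
Step 2: Check the mod-4 condition on each prime factor: 2 = 2 (special); 13 ≡ 1 (mod 4), exponent 1; 17 ≡ 1 (mod 4), exponent 1; 41 ≡ 1 (mod 4), exponent 1.
All primes ≡ 3 (mod 4) appear to even exponent (or don't appear), so by the two-squares theorem n IS expressible as a sum of two squares.
Step 3: Build a representation. Group n = k² · m with k = 2 and m = 13 · 17 · 41 = 9061 (a product of primes ≡ 1 (mod 4)); a representation of m scales to one of n via (k·x)² + (k·y)² = k²(x² + y²). Each prime p ≡ 1 (mod 4) is itself a sum of two squares; find a² by testing p − a² for a perfect square:
  13: 13 − 1² = 12, 13 − 2² = 9 = 3² ⇒ 13 = 2² + 3².
  17: 17 − 1² = 16 = 4² ⇒ 17 = 1² + 4².
  41: 41 − 1² = 40, 41 − 2² = 37, 41 − 3² = 32, 41 − 4² = 25 = 5² ⇒ 41 = 4² + 5².
  Combine using the Brahmagupta–Fibonacci identity (a² + b²)(c² + d²) = (ac − bd)² + (ad + bc)² = (ac + bd)² + (ad − bc)²:
  13 · 17 = 221: from (2² + 3²)(1² + 4²), take (2·1 − 3·4, 2·4 + 3·1) = (2 − 12, 8 + 3) = (-10, 11); dropping signs (only squares matter) gives (10, 11); check 10² + 11² = 100 + 121 = 221 ✓.
  221 · 41 = 9061: from (10² + 11²)(4² + 5²), take (10·4 − 11·5, 10·5 + 11·4) = (40 − 55, 50 + 44) = (-15, 94); dropping signs (only squares matter) gives (15, 94); check 15² + 94² = 225 + 8836 = 9061 ✓.
  Scale by k = 2: (2·15, 2·94) = (30, 188).
Step 4: Order so x ≤ y and verify: 30² + 188² = 900 + 35344 = 36244 = n. ✓

n = 36244 = 30² + 188² (one valid representation with x ≤ y).


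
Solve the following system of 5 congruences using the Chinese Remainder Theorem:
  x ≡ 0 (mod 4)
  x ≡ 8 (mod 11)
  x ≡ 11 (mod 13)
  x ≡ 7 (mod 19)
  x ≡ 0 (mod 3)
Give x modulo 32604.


Product of moduli M = 4 · 11 · 13 · 19 · 3 = 32604.
Merge one congruence at a time:
  Start: x ≡ 0 (mod 4).
  Combine with x ≡ 8 (mod 11); new modulus lcm = 44.
    Write x = 0 + 4·t and substitute into x ≡ 8 (mod 11): 4·t ≡ 8 − 0 = 8 (mod 11).
    The inverse of 4 mod 11 is 3 (since 4·3 = 12 = 1·11 + 1), so t ≡ 3·8 = 24 ≡ 2 (mod 11).
    Then x = 0 + 4·2 = 8, valid modulo lcm(4, 11) = 44: x ≡ 8 (mod 44).
  Combine with x ≡ 11 (mod 13); new modulus lcm = 572.
    Write x = 8 + 44·t and substitute into x ≡ 11 (mod 13): 44·t ≡ 11 − 8 = 3 (mod 13).
    Reduce coefficients mod 13: 5·t ≡ 3 (mod 13).
    The inverse of 5 mod 13 is 8 (since 5·8 = 40 = 3·13 + 1), so t ≡ 8·3 = 24 ≡ 11 (mod 13).
    Then x = 8 + 44·11 = 492, valid modulo lcm(44, 13) = 572: x ≡ 492 (mod 572).
  Combine with x ≡ 7 (mod 19); new modulus lcm = 10868.
    Write x = 492 + 572·t and substitute into x ≡ 7 (mod 19): 572·t ≡ 7 − 492 = -485 (mod 19).
    Reduce coefficients mod 19: 2·t ≡ 9 (mod 19).
    The inverse of 2 mod 19 is 10 (since 2·10 = 20 = 1·19 + 1), so t ≡ 10·9 = 90 ≡ 14 (mod 19).
    Then x = 492 + 572·14 = 8500, valid modulo lcm(572, 19) = 10868: x ≡ 8500 (mod 10868).
  Combine with x ≡ 0 (mod 3); new modulus lcm = 32604.
    Write x = 8500 + 10868·t and substitute into x ≡ 0 (mod 3): 10868·t ≡ 0 − 8500 = -8500 (mod 3).
    Reduce coefficients mod 3: 2·t ≡ 2 (mod 3).
    The inverse of 2 mod 3 is 2 (since 2·2 = 4 = 1·3 + 1), so t ≡ 2·2 = 4 ≡ 1 (mod 3).
    Then x = 8500 + 10868·1 = 19368, valid modulo lcm(10868, 3) = 32604: x ≡ 19368 (mod 32604).
Verify against each original: 19368 mod 4 = 0, 19368 mod 11 = 8, 19368 mod 13 = 11, 19368 mod 19 = 7, 19368 mod 3 = 0.

x ≡ 19368 (mod 32604).


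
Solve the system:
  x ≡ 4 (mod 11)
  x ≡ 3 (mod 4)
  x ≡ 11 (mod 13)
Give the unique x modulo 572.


Moduli 11, 4, 13 are pairwise coprime; by CRT there is a unique solution modulo M = 11 · 4 · 13 = 572.
Solve pairwise, accumulating the modulus:
  Start with x ≡ 4 (mod 11).
  Combine with x ≡ 3 (mod 4): since gcd(11, 4) = 1, we get a unique residue mod 44.
    Write x = 4 + 11·t and substitute into x ≡ 3 (mod 4): 11·t ≡ 3 − 4 = -1 (mod 4).
    Reduce coefficients mod 4: 3·t ≡ 3 (mod 4).
    The inverse of 3 mod 4 is 3 (since 3·3 = 9 = 2·4 + 1), so t ≡ 3·3 = 9 ≡ 1 (mod 4).
    Then x = 4 + 11·1 = 15, valid modulo lcm(11, 4) = 44: x ≡ 15 (mod 44).
  Combine with x ≡ 11 (mod 13): since gcd(44, 13) = 1, we get a unique residue mod 572.
    Write x = 15 + 44·t and substitute into x ≡ 11 (mod 13): 44·t ≡ 11 − 15 = -4 (mod 13).
    Reduce coefficients mod 13: 5·t ≡ 9 (mod 13).
    The inverse of 5 mod 13 is 8 (since 5·8 = 40 = 3·13 + 1), so t ≡ 8·9 = 72 ≡ 7 (mod 13).
    Then x = 15 + 44·7 = 323, valid modulo lcm(44, 13) = 572: x ≡ 323 (mod 572).
Verify: 323 mod 11 = 4 ✓, 323 mod 4 = 3 ✓, 323 mod 13 = 11 ✓.

x ≡ 323 (mod 572).


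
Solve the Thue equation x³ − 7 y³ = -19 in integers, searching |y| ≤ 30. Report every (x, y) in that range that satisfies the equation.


The equation is x³ - 7y³ = -19. For fixed y, x³ = 7·y³ − 19, so a solution requires the RHS to be a perfect cube.
Strategy: iterate y from -30 to 30, compute RHS = 7·y³ − 19, and check whether it is a (positive or negative) perfect cube.
Check small values of y:
  y = 0: RHS = -19 is not a perfect cube.
  y = 1: RHS = -12 is not a perfect cube.
  y = -1: RHS = -26 is not a perfect cube.
  y = 2: RHS = 37 is not a perfect cube.
  y = -2: RHS = -75 is not a perfect cube.
  y = 3: RHS = 170 is not a perfect cube.
  y = -3: RHS = -208 is not a perfect cube.
Continuing the search up to |y| = 30 finds no solutions either.
No (x, y) in the scanned range satisfies the equation.

No integer solutions with |y| ≤ 30.


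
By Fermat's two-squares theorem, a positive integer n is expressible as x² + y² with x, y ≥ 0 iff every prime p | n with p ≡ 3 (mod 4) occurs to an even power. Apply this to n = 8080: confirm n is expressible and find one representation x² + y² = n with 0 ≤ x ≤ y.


Step 1: Factor n = 8080 = 2^4 · 5 · 101.
Step 2: Check the mod-4 condition on each prime factor: 2 = 2 (special); 5 ≡ 1 (mod 4), exponent 1; 101 ≡ 1 (mod 4), exponent 1.
All primes ≡ 3 (mod 4) appear to even exponent (or don't appear), so by the two-squares theorem n IS expressible as a sum of two squares.
Step 3: Build a representation. Group n = k² · m with k = 4 and m = 5 · 101 = 505 (a product of primes ≡ 1 (mod 4)); a representation of m scales to one of n via (k·x)² + (k·y)² = k²(x² + y²). Each prime p ≡ 1 (mod 4) is itself a sum of two squares; find a² by testing p − a² for a perfect square:
  5: 5 − 1² = 4 = 2² ⇒ 5 = 1² + 2².
  101: 101 − 1² = 100 = 10² ⇒ 101 = 1² + 10².
  Combine using the Brahmagupta–Fibonacci identity (a² + b²)(c² + d²) = (ac − bd)² + (ad + bc)² = (ac + bd)² + (ad − bc)²:
  5 · 101 = 505: from (1² + 2²)(1² + 10²), take (1·1 − 2·10, 1·10 + 2·1) = (1 − 20, 10 + 2) = (-19, 12); dropping signs (only squares matter) gives (19, 12); check 19² + 12² = 361 + 144 = 505 ✓.
  Scale by k = 4: (4·19, 4·12) = (76, 48).
Step 4: Order so x ≤ y and verify: 48² + 76² = 2304 + 5776 = 8080 = n. ✓

n = 8080 = 48² + 76² (one valid representation with x ≤ y).


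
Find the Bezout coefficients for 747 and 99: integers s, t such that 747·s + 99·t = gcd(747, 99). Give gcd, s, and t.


Euclidean algorithm on (747, 99) — divide until remainder is 0:
  747 = 7 · 99 + 54
  99 = 1 · 54 + 45
  54 = 1 · 45 + 9
  45 = 5 · 9 + 0
gcd(747, 99) = 9.
Track Bezout coefficients alongside the remainders: start with r₀ = 747 = a·1 + b·0 (s = 1, t = 0) and r₁ = 99 = a·0 + b·1 (s = 0, t = 1); each new remainder r_{k+1} = r_{k-1} − q_k·r_k inherits s_{k+1} = s_{k-1} − q_k·s_k, t_{k+1} = t_{k-1} − q_k·t_k, so r_k = a·s_k + b·t_k at every step:
  q = 7: r = 54, s = 1 − 7·0 = 1, t = 0 − 7·1 = -7  (check: 747·1 + 99·(-7) = 54)
  q = 1: r = 45, s = 0 − 1·1 = -1, t = 1 − 1·(-7) = 8  (check: 747·(-1) + 99·8 = 45)
  q = 1: r = 9, s = 1 − 1·(-1) = 2, t = -7 − 1·8 = -15  (check: 747·2 + 99·(-15) = 9)
The row with r = 9 (the gcd) gives the Bezout coefficients s = 2, t = -15.
Result: 747 · (2) + 99 · (-15) = 9.

gcd(747, 99) = 9; s = 2, t = -15 (check: 747·2 + 99·(-15) = 9).


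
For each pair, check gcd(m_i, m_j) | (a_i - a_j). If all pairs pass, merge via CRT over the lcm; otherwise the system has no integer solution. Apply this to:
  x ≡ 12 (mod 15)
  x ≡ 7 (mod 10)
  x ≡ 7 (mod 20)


Moduli 15, 10, 20 are not pairwise coprime, so CRT works modulo lcm(m_i) when all pairwise compatibility conditions hold.
Pairwise compatibility: gcd(m_i, m_j) must divide a_i - a_j for every pair.
Merge one congruence at a time:
  Start: x ≡ 12 (mod 15).
  Combine with x ≡ 7 (mod 10): gcd(15, 10) = 5; 7 - 12 = -5, which IS divisible by 5, so compatible.
    Write x = 12 + 15·t and substitute into x ≡ 7 (mod 10): 15·t ≡ 7 − 12 = -5 (mod 10).
    Divide the congruence (and modulus) by g = 5: 3·t ≡ -1 (mod 2).
    Reduce coefficients mod 2: 1·t ≡ 1 (mod 2).
    So t ≡ 1 (mod 2).
    Then x = 12 + 15·1 = 27, valid modulo lcm(15, 10) = 30: x ≡ 27 (mod 30).
  Combine with x ≡ 7 (mod 20): gcd(30, 20) = 10; 7 - 27 = -20, which IS divisible by 10, so compatible.
    Write x = 27 + 30·t and substitute into x ≡ 7 (mod 20): 30·t ≡ 7 − 27 = -20 (mod 20).
    Divide the congruence (and modulus) by g = 10: 3·t ≡ -2 (mod 2).
    Reduce coefficients mod 2: 1·t ≡ 0 (mod 2).
    So t ≡ 0 (mod 2).
    Then x = 27 + 30·0 = 27, valid modulo lcm(30, 20) = 60: x ≡ 27 (mod 60).
Verify: 27 mod 15 = 12, 27 mod 10 = 7, 27 mod 20 = 7.

x ≡ 27 (mod 60).


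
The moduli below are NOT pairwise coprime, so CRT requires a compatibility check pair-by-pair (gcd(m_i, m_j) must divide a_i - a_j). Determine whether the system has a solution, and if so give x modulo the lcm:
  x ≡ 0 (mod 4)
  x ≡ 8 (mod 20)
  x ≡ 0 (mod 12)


Moduli 4, 20, 12 are not pairwise coprime, so CRT works modulo lcm(m_i) when all pairwise compatibility conditions hold.
Pairwise compatibility: gcd(m_i, m_j) must divide a_i - a_j for every pair.
Merge one congruence at a time:
  Start: x ≡ 0 (mod 4).
  Combine with x ≡ 8 (mod 20): gcd(4, 20) = 4; 8 - 0 = 8, which IS divisible by 4, so compatible.
    Write x = 0 + 4·t and substitute into x ≡ 8 (mod 20): 4·t ≡ 8 − 0 = 8 (mod 20).
    Divide the congruence (and modulus) by g = 4: 1·t ≡ 2 (mod 5).
    So t ≡ 2 (mod 5).
    Then x = 0 + 4·2 = 8, valid modulo lcm(4, 20) = 20: x ≡ 8 (mod 20).
  Combine with x ≡ 0 (mod 12): gcd(20, 12) = 4; 0 - 8 = -8, which IS divisible by 4, so compatible.
    Write x = 8 + 20·t and substitute into x ≡ 0 (mod 12): 20·t ≡ 0 − 8 = -8 (mod 12).
    Divide the congruence (and modulus) by g = 4: 5·t ≡ -2 (mod 3).
    Reduce coefficients mod 3: 2·t ≡ 1 (mod 3).
    The inverse of 2 mod 3 is 2 (since 2·2 = 4 = 1·3 + 1), so t ≡ 2·1 = 2 ≡ 2 (mod 3).
    Then x = 8 + 20·2 = 48, valid modulo lcm(20, 12) = 60: x ≡ 48 (mod 60).
Verify: 48 mod 4 = 0, 48 mod 20 = 8, 48 mod 12 = 0.

x ≡ 48 (mod 60).


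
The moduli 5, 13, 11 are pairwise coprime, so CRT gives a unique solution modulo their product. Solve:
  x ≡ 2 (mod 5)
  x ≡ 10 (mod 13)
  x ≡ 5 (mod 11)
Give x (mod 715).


Moduli 5, 13, 11 are pairwise coprime; by CRT there is a unique solution modulo M = 5 · 13 · 11 = 715.
Solve pairwise, accumulating the modulus:
  Start with x ≡ 2 (mod 5).
  Combine with x ≡ 10 (mod 13): since gcd(5, 13) = 1, we get a unique residue mod 65.
    Write x = 2 + 5·t and substitute into x ≡ 10 (mod 13): 5·t ≡ 10 − 2 = 8 (mod 13).
    The inverse of 5 mod 13 is 8 (since 5·8 = 40 = 3·13 + 1), so t ≡ 8·8 = 64 ≡ 12 (mod 13).
    Then x = 2 + 5·12 = 62, valid modulo lcm(5, 13) = 65: x ≡ 62 (mod 65).
  Combine with x ≡ 5 (mod 11): since gcd(65, 11) = 1, we get a unique residue mod 715.
    Write x = 62 + 65·t and substitute into x ≡ 5 (mod 11): 65·t ≡ 5 − 62 = -57 (mod 11).
    Reduce coefficients mod 11: 10·t ≡ 9 (mod 11).
    The inverse of 10 mod 11 is 10 (since 10·10 = 100 = 9·11 + 1), so t ≡ 10·9 = 90 ≡ 2 (mod 11).
    Then x = 62 + 65·2 = 192, valid modulo lcm(65, 11) = 715: x ≡ 192 (mod 715).
Verify: 192 mod 5 = 2 ✓, 192 mod 13 = 10 ✓, 192 mod 11 = 5 ✓.

x ≡ 192 (mod 715).


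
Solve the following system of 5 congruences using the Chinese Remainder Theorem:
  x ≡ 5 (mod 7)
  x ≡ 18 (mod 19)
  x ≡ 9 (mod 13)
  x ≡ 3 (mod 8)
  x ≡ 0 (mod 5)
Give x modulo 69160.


Product of moduli M = 7 · 19 · 13 · 8 · 5 = 69160.
Merge one congruence at a time:
  Start: x ≡ 5 (mod 7).
  Combine with x ≡ 18 (mod 19); new modulus lcm = 133.
    Write x = 5 + 7·t and substitute into x ≡ 18 (mod 19): 7·t ≡ 18 − 5 = 13 (mod 19).
    The inverse of 7 mod 19 is 11 (since 7·11 = 77 = 4·19 + 1), so t ≡ 11·13 = 143 ≡ 10 (mod 19).
    Then x = 5 + 7·10 = 75, valid modulo lcm(7, 19) = 133: x ≡ 75 (mod 133).
  Combine with x ≡ 9 (mod 13); new modulus lcm = 1729.
    Write x = 75 + 133·t and substitute into x ≡ 9 (mod 13): 133·t ≡ 9 − 75 = -66 (mod 13).
    Reduce coefficients mod 13: 3·t ≡ 12 (mod 13).
    The inverse of 3 mod 13 is 9 (since 3·9 = 27 = 2·13 + 1), so t ≡ 9·12 = 108 ≡ 4 (mod 13).
    Then x = 75 + 133·4 = 607, valid modulo lcm(133, 13) = 1729: x ≡ 607 (mod 1729).
  Combine with x ≡ 3 (mod 8); new modulus lcm = 13832.
    Write x = 607 + 1729·t and substitute into x ≡ 3 (mod 8): 1729·t ≡ 3 − 607 = -604 (mod 8).
    Reduce coefficients mod 8: 1·t ≡ 4 (mod 8).
    So t ≡ 4 (mod 8).
    Then x = 607 + 1729·4 = 7523, valid modulo lcm(1729, 8) = 13832: x ≡ 7523 (mod 13832).
  Combine with x ≡ 0 (mod 5); new modulus lcm = 69160.
    Write x = 7523 + 13832·t and substitute into x ≡ 0 (mod 5): 13832·t ≡ 0 − 7523 = -7523 (mod 5).
    Reduce coefficients mod 5: 2·t ≡ 2 (mod 5).
    The inverse of 2 mod 5 is 3 (since 2·3 = 6 = 1·5 + 1), so t ≡ 3·2 = 6 ≡ 1 (mod 5).
    Then x = 7523 + 13832·1 = 21355, valid modulo lcm(13832, 5) = 69160: x ≡ 21355 (mod 69160).
Verify against each original: 21355 mod 7 = 5, 21355 mod 19 = 18, 21355 mod 13 = 9, 21355 mod 8 = 3, 21355 mod 5 = 0.

x ≡ 21355 (mod 69160).


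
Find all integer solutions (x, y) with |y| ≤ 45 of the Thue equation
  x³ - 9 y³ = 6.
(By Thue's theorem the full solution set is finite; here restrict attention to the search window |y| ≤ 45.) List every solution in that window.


The equation is x³ - 9y³ = 6. For fixed y, x³ = 9·y³ + 6, so a solution requires the RHS to be a perfect cube.
Strategy: iterate y from -45 to 45, compute RHS = 9·y³ + 6, and check whether it is a (positive or negative) perfect cube.
Check small values of y:
  y = 0: RHS = 6 is not a perfect cube.
  y = 1: RHS = 15 is not a perfect cube.
  y = -1: RHS = -3 is not a perfect cube.
  y = 2: RHS = 78 is not a perfect cube.
  y = -2: RHS = -66 is not a perfect cube.
  y = 3: RHS = 249 is not a perfect cube.
  y = -3: RHS = -237 is not a perfect cube.
Continuing the search up to |y| = 45 finds no solutions either.
No (x, y) in the scanned range satisfies the equation.

No integer solutions with |y| ≤ 45.


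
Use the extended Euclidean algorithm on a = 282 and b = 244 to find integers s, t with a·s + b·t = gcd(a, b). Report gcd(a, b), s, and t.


Euclidean algorithm on (282, 244) — divide until remainder is 0:
  282 = 1 · 244 + 38
  244 = 6 · 38 + 16
  38 = 2 · 16 + 6
  16 = 2 · 6 + 4
  6 = 1 · 4 + 2
  4 = 2 · 2 + 0
gcd(282, 244) = 2.
Track Bezout coefficients alongside the remainders: start with r₀ = 282 = a·1 + b·0 (s = 1, t = 0) and r₁ = 244 = a·0 + b·1 (s = 0, t = 1); each new remainder r_{k+1} = r_{k-1} − q_k·r_k inherits s_{k+1} = s_{k-1} − q_k·s_k, t_{k+1} = t_{k-1} − q_k·t_k, so r_k = a·s_k + b·t_k at every step:
  q = 1: r = 38, s = 1 − 1·0 = 1, t = 0 − 1·1 = -1  (check: 282·1 + 244·(-1) = 38)
  q = 6: r = 16, s = 0 − 6·1 = -6, t = 1 − 6·(-1) = 7  (check: 282·(-6) + 244·7 = 16)
  q = 2: r = 6, s = 1 − 2·(-6) = 13, t = -1 − 2·7 = -15  (check: 282·13 + 244·(-15) = 6)
  q = 2: r = 4, s = -6 − 2·13 = -32, t = 7 − 2·(-15) = 37  (check: 282·(-32) + 244·37 = 4)
  q = 1: r = 2, s = 13 − 1·(-32) = 45, t = -15 − 1·37 = -52  (check: 282·45 + 244·(-52) = 2)
The row with r = 2 (the gcd) gives the Bezout coefficients s = 45, t = -52.
Result: 282 · (45) + 244 · (-52) = 2.

gcd(282, 244) = 2; s = 45, t = -52 (check: 282·45 + 244·(-52) = 2).


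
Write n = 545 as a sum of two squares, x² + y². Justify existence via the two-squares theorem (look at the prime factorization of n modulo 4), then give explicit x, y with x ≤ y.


Step 1: Factor n = 545 = 5 · 109.
Step 2: Check the mod-4 condition on each prime factor: 5 ≡ 1 (mod 4), exponent 1; 109 ≡ 1 (mod 4), exponent 1.
All primes ≡ 3 (mod 4) appear to even exponent (or don't appear), so by the two-squares theorem n IS expressible as a sum of two squares.
Step 3: Build a representation. Here n = 5 · 109 is a product of primes ≡ 1 (mod 4). Each prime p ≡ 1 (mod 4) is itself a sum of two squares; find a² by testing p − a² for a perfect square:
  5: 5 − 1² = 4 = 2² ⇒ 5 = 1² + 2².
  109: 109 − 1² = 108, 109 − 2² = 105, 109 − 3² = 100 = 10² ⇒ 109 = 3² + 10².
  Combine using the Brahmagupta–Fibonacci identity (a² + b²)(c² + d²) = (ac − bd)² + (ad + bc)² = (ac + bd)² + (ad − bc)²:
  5 · 109 = 545: from (1² + 2²)(3² + 10²), take (1·3 − 2·10, 1·10 + 2·3) = (3 − 20, 10 + 6) = (-17, 16); dropping signs (only squares matter) gives (17, 16); check 17² + 16² = 289 + 256 = 545 ✓.
Step 4: Order so x ≤ y and verify: 16² + 17² = 256 + 289 = 545 = n. ✓

n = 545 = 16² + 17² (one valid representation with x ≤ y).


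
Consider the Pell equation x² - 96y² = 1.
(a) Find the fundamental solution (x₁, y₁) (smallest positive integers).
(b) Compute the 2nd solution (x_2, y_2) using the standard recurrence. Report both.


Step 1: Find the fundamental solution (x₁, y₁) of x² - 96y² = 1.
  Expand √96 as a continued fraction. a₀ = ⌊√96⌋ = 9; iterate m_{k+1} = d_k·a_k − m_k, d_{k+1} = (96 − m_{k+1}²)/d_k, a_{k+1} = ⌊(a₀ + m_{k+1})/d_{k+1}⌋ (starting m₀ = 0, d₀ = 1), with convergents p_k = a_k·p_{k-1} + p_{k-2}, q_k = a_k·q_{k-1} + q_{k-2} (p₋₁ = 1, q₋₁ = 0):
  k = 0: a₀ = 9; p₀/q₀ = 9/1; p₀² − 96·q₀² = 81 − 96 = -15.
  k = 1: m = 9, d = 15, a = ⌊(9 + 9)/15⌋ = 1; p/q = (1·9 + 1)/(1·1 + 0) = 10/1; p² − 96·q² = 100 − 96 = 4.
  k = 2: m = 6, d = 4, a = ⌊(9 + 6)/4⌋ = 3; p/q = (3·10 + 9)/(3·1 + 1) = 39/4; p² − 96·q² = 1521 − 1536 = -15.
  k = 3: m = 6, d = 15, a = ⌊(9 + 6)/15⌋ = 1; p/q = (1·39 + 10)/(1·4 + 1) = 49/5; p² − 96·q² = 2401 − 2400 = 1.
  The first convergent with p² − 96·q² = 1 gives the fundamental solution (x₁, y₁) = (49, 5).
Step 2: Apply the recurrence (x_{n+1}, y_{n+1}) = (x₁x_n + 96y₁y_n, x₁y_n + y₁x_n) repeatedly.
  From (x_1, y_1) = (49, 5): x_2 = 49·49 + 96·5·5 = 4801; y_2 = 49·5 + 5·49 = 490.
Step 3: Verify x_2² - 96·y_2² = 23049601 - 23049600 = 1 (should be 1). ✓

(x_1, y_1) = (49, 5); (x_2, y_2) = (4801, 490).


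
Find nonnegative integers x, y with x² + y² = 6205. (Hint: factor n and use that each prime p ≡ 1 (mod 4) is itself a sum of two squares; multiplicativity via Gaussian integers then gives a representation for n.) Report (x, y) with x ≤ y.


Step 1: Factor n = 6205 = 5 · 17 · 73.
Step 2: Check the mod-4 condition on each prime factor: 5 ≡ 1 (mod 4), exponent 1; 17 ≡ 1 (mod 4), exponent 1; 73 ≡ 1 (mod 4), exponent 1.
All primes ≡ 3 (mod 4) appear to even exponent (or don't appear), so by the two-squares theorem n IS expressible as a sum of two squares.
Step 3: Build a representation. Here n = 5 · 17 · 73 is a product of primes ≡ 1 (mod 4). Each prime p ≡ 1 (mod 4) is itself a sum of two squares; find a² by testing p − a² for a perfect square:
  5: 5 − 1² = 4 = 2² ⇒ 5 = 1² + 2².
  17: 17 − 1² = 16 = 4² ⇒ 17 = 1² + 4².
  73: 73 − 1² = 72, 73 − 2² = 69, 73 − 3² = 64 = 8² ⇒ 73 = 3² + 8².
  Combine using the Brahmagupta–Fibonacci identity (a² + b²)(c² + d²) = (ac − bd)² + (ad + bc)² = (ac + bd)² + (ad − bc)²:
  5 · 17 = 85: from (1² + 2²)(1² + 4²), take (1·1 − 2·4, 1·4 + 2·1) = (1 − 8, 4 + 2) = (-7, 6); dropping signs (only squares matter) gives (7, 6); check 7² + 6² = 49 + 36 = 85 ✓.
  85 · 73 = 6205: from (7² + 6²)(3² + 8²), take (7·3 − 6·8, 7·8 + 6·3) = (21 − 48, 56 + 18) = (-27, 74); dropping signs (only squares matter) gives (27, 74); check 27² + 74² = 729 + 5476 = 6205 ✓.
Step 4: Order so x ≤ y and verify: 27² + 74² = 729 + 5476 = 6205 = n. ✓

n = 6205 = 27² + 74² (one valid representation with x ≤ y).


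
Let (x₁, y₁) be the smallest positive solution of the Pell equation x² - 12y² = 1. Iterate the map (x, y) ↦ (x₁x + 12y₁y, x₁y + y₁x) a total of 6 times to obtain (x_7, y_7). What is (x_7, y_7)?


Step 1: Find the fundamental solution (x₁, y₁) of x² - 12y² = 1.
  Expand √12 as a continued fraction. a₀ = ⌊√12⌋ = 3; iterate m_{k+1} = d_k·a_k − m_k, d_{k+1} = (12 − m_{k+1}²)/d_k, a_{k+1} = ⌊(a₀ + m_{k+1})/d_{k+1}⌋ (starting m₀ = 0, d₀ = 1), with convergents p_k = a_k·p_{k-1} + p_{k-2}, q_k = a_k·q_{k-1} + q_{k-2} (p₋₁ = 1, q₋₁ = 0):
  k = 0: a₀ = 3; p₀/q₀ = 3/1; p₀² − 12·q₀² = 9 − 12 = -3.
  k = 1: m = 3, d = 3, a = ⌊(3 + 3)/3⌋ = 2; p/q = (2·3 + 1)/(2·1 + 0) = 7/2; p² − 12·q² = 49 − 48 = 1.
  The first convergent with p² − 12·q² = 1 gives the fundamental solution (x₁, y₁) = (7, 2).
Step 2: Apply the recurrence (x_{n+1}, y_{n+1}) = (x₁x_n + 12y₁y_n, x₁y_n + y₁x_n) repeatedly.
  From (x_1, y_1) = (7, 2): x_2 = 7·7 + 12·2·2 = 97; y_2 = 7·2 + 2·7 = 28.
  From (x_2, y_2) = (97, 28): x_3 = 7·97 + 12·2·28 = 1351; y_3 = 7·28 + 2·97 = 390.
  From (x_3, y_3) = (1351, 390): x_4 = 7·1351 + 12·2·390 = 18817; y_4 = 7·390 + 2·1351 = 5432.
  From (x_4, y_4) = (18817, 5432): x_5 = 7·18817 + 12·2·5432 = 262087; y_5 = 7·5432 + 2·18817 = 75658.
  From (x_5, y_5) = (262087, 75658): x_6 = 7·262087 + 12·2·75658 = 3650401; y_6 = 7·75658 + 2·262087 = 1053780.
  From (x_6, y_6) = (3650401, 1053780): x_7 = 7·3650401 + 12·2·1053780 = 50843527; y_7 = 7·1053780 + 2·3650401 = 14677262.
Step 3: Verify x_7² - 12·y_7² = 2585064237799729 - 2585064237799728 = 1 (should be 1). ✓

(x_1, y_1) = (7, 2); (x_7, y_7) = (50843527, 14677262).


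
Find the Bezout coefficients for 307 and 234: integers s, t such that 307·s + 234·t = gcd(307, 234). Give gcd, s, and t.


Euclidean algorithm on (307, 234) — divide until remainder is 0:
  307 = 1 · 234 + 73
  234 = 3 · 73 + 15
  73 = 4 · 15 + 13
  15 = 1 · 13 + 2
  13 = 6 · 2 + 1
  2 = 2 · 1 + 0
gcd(307, 234) = 1.
Track Bezout coefficients alongside the remainders: start with r₀ = 307 = a·1 + b·0 (s = 1, t = 0) and r₁ = 234 = a·0 + b·1 (s = 0, t = 1); each new remainder r_{k+1} = r_{k-1} − q_k·r_k inherits s_{k+1} = s_{k-1} − q_k·s_k, t_{k+1} = t_{k-1} − q_k·t_k, so r_k = a·s_k + b·t_k at every step:
  q = 1: r = 73, s = 1 − 1·0 = 1, t = 0 − 1·1 = -1  (check: 307·1 + 234·(-1) = 73)
  q = 3: r = 15, s = 0 − 3·1 = -3, t = 1 − 3·(-1) = 4  (check: 307·(-3) + 234·4 = 15)
  q = 4: r = 13, s = 1 − 4·(-3) = 13, t = -1 − 4·4 = -17  (check: 307·13 + 234·(-17) = 13)
  q = 1: r = 2, s = -3 − 1·13 = -16, t = 4 − 1·(-17) = 21  (check: 307·(-16) + 234·21 = 2)
  q = 6: r = 1, s = 13 − 6·(-16) = 109, t = -17 − 6·21 = -143  (check: 307·109 + 234·(-143) = 1)
The row with r = 1 (the gcd) gives the Bezout coefficients s = 109, t = -143.
Result: 307 · (109) + 234 · (-143) = 1.

gcd(307, 234) = 1; s = 109, t = -143 (check: 307·109 + 234·(-143) = 1).


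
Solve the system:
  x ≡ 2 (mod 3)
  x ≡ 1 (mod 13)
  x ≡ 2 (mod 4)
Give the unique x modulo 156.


Moduli 3, 13, 4 are pairwise coprime; by CRT there is a unique solution modulo M = 3 · 13 · 4 = 156.
Solve pairwise, accumulating the modulus:
  Start with x ≡ 2 (mod 3).
  Combine with x ≡ 1 (mod 13): since gcd(3, 13) = 1, we get a unique residue mod 39.
    Write x = 2 + 3·t and substitute into x ≡ 1 (mod 13): 3·t ≡ 1 − 2 = -1 (mod 13).
    Reduce coefficients mod 13: 3·t ≡ 12 (mod 13).
    The inverse of 3 mod 13 is 9 (since 3·9 = 27 = 2·13 + 1), so t ≡ 9·12 = 108 ≡ 4 (mod 13).
    Then x = 2 + 3·4 = 14, valid modulo lcm(3, 13) = 39: x ≡ 14 (mod 39).
  Combine with x ≡ 2 (mod 4): since gcd(39, 4) = 1, we get a unique residue mod 156.
    Write x = 14 + 39·t and substitute into x ≡ 2 (mod 4): 39·t ≡ 2 − 14 = -12 (mod 4).
    Reduce coefficients mod 4: 3·t ≡ 0 (mod 4).
    The inverse of 3 mod 4 is 3 (since 3·3 = 9 = 2·4 + 1), so t ≡ 3·0 = 0 ≡ 0 (mod 4).
    Then x = 14 + 39·0 = 14, valid modulo lcm(39, 4) = 156: x ≡ 14 (mod 156).
Verify: 14 mod 3 = 2 ✓, 14 mod 13 = 1 ✓, 14 mod 4 = 2 ✓.

x ≡ 14 (mod 156).


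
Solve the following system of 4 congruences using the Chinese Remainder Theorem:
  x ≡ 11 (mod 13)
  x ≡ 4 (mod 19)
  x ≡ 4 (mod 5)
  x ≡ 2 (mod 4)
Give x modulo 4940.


Product of moduli M = 13 · 19 · 5 · 4 = 4940.
Merge one congruence at a time:
  Start: x ≡ 11 (mod 13).
  Combine with x ≡ 4 (mod 19); new modulus lcm = 247.
    Write x = 11 + 13·t and substitute into x ≡ 4 (mod 19): 13·t ≡ 4 − 11 = -7 (mod 19).
    Reduce coefficients mod 19: 13·t ≡ 12 (mod 19).
    The inverse of 13 mod 19 is 3 (since 13·3 = 39 = 2·19 + 1), so t ≡ 3·12 = 36 ≡ 17 (mod 19).
    Then x = 11 + 13·17 = 232, valid modulo lcm(13, 19) = 247: x ≡ 232 (mod 247).
  Combine with x ≡ 4 (mod 5); new modulus lcm = 1235.
    Write x = 232 + 247·t and substitute into x ≡ 4 (mod 5): 247·t ≡ 4 − 232 = -228 (mod 5).
    Reduce coefficients mod 5: 2·t ≡ 2 (mod 5).
    The inverse of 2 mod 5 is 3 (since 2·3 = 6 = 1·5 + 1), so t ≡ 3·2 = 6 ≡ 1 (mod 5).
    Then x = 232 + 247·1 = 479, valid modulo lcm(247, 5) = 1235: x ≡ 479 (mod 1235).
  Combine with x ≡ 2 (mod 4); new modulus lcm = 4940.
    Write x = 479 + 1235·t and substitute into x ≡ 2 (mod 4): 1235·t ≡ 2 − 479 = -477 (mod 4).
    Reduce coefficients mod 4: 3·t ≡ 3 (mod 4).
    The inverse of 3 mod 4 is 3 (since 3·3 = 9 = 2·4 + 1), so t ≡ 3·3 = 9 ≡ 1 (mod 4).
    Then x = 479 + 1235·1 = 1714, valid modulo lcm(1235, 4) = 4940: x ≡ 1714 (mod 4940).
Verify against each original: 1714 mod 13 = 11, 1714 mod 19 = 4, 1714 mod 5 = 4, 1714 mod 4 = 2.

x ≡ 1714 (mod 4940).


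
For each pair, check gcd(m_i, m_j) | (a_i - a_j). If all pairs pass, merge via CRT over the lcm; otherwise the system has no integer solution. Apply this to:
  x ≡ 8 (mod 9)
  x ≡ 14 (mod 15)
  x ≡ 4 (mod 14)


Moduli 9, 15, 14 are not pairwise coprime, so CRT works modulo lcm(m_i) when all pairwise compatibility conditions hold.
Pairwise compatibility: gcd(m_i, m_j) must divide a_i - a_j for every pair.
Merge one congruence at a time:
  Start: x ≡ 8 (mod 9).
  Combine with x ≡ 14 (mod 15): gcd(9, 15) = 3; 14 - 8 = 6, which IS divisible by 3, so compatible.
    Write x = 8 + 9·t and substitute into x ≡ 14 (mod 15): 9·t ≡ 14 − 8 = 6 (mod 15).
    Divide the congruence (and modulus) by g = 3: 3·t ≡ 2 (mod 5).
    The inverse of 3 mod 5 is 2 (since 3·2 = 6 = 1·5 + 1), so t ≡ 2·2 = 4 ≡ 4 (mod 5).
    Then x = 8 + 9·4 = 44, valid modulo lcm(9, 15) = 45: x ≡ 44 (mod 45).
  Combine with x ≡ 4 (mod 14): gcd(45, 14) = 1; 4 - 44 = -40, which IS divisible by 1, so compatible.
    Write x = 44 + 45·t and substitute into x ≡ 4 (mod 14): 45·t ≡ 4 − 44 = -40 (mod 14).
    Reduce coefficients mod 14: 3·t ≡ 2 (mod 14).
    The inverse of 3 mod 14 is 5 (since 3·5 = 15 = 1·14 + 1), so t ≡ 5·2 = 10 ≡ 10 (mod 14).
    Then x = 44 + 45·10 = 494, valid modulo lcm(45, 14) = 630: x ≡ 494 (mod 630).
Verify: 494 mod 9 = 8, 494 mod 15 = 14, 494 mod 14 = 4.

x ≡ 494 (mod 630).


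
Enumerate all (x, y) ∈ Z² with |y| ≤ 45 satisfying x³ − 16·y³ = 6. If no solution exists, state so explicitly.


The equation is x³ - 16y³ = 6. For fixed y, x³ = 16·y³ + 6, so a solution requires the RHS to be a perfect cube.
Strategy: iterate y from -45 to 45, compute RHS = 16·y³ + 6, and check whether it is a (positive or negative) perfect cube.
Check small values of y:
  y = 0: RHS = 6 is not a perfect cube.
  y = 1: RHS = 22 is not a perfect cube.
  y = -1: RHS = -10 is not a perfect cube.
  y = 2: RHS = 134 is not a perfect cube.
  y = -2: RHS = -122 is not a perfect cube.
  y = 3: RHS = 438 is not a perfect cube.
  y = -3: RHS = -426 is not a perfect cube.
Continuing the search up to |y| = 45 finds no solutions either.
No (x, y) in the scanned range satisfies the equation.

No integer solutions with |y| ≤ 45.


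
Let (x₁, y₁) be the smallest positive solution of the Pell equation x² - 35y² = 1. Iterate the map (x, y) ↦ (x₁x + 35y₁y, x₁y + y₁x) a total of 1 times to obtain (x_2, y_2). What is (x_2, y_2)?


Step 1: Find the fundamental solution (x₁, y₁) of x² - 35y² = 1.
  Expand √35 as a continued fraction. a₀ = ⌊√35⌋ = 5; iterate m_{k+1} = d_k·a_k − m_k, d_{k+1} = (35 − m_{k+1}²)/d_k, a_{k+1} = ⌊(a₀ + m_{k+1})/d_{k+1}⌋ (starting m₀ = 0, d₀ = 1), with convergents p_k = a_k·p_{k-1} + p_{k-2}, q_k = a_k·q_{k-1} + q_{k-2} (p₋₁ = 1, q₋₁ = 0):
  k = 0: a₀ = 5; p₀/q₀ = 5/1; p₀² − 35·q₀² = 25 − 35 = -10.
  k = 1: m = 5, d = 10, a = ⌊(5 + 5)/10⌋ = 1; p/q = (1·5 + 1)/(1·1 + 0) = 6/1; p² − 35·q² = 36 − 35 = 1.
  The first convergent with p² − 35·q² = 1 gives the fundamental solution (x₁, y₁) = (6, 1).
Step 2: Apply the recurrence (x_{n+1}, y_{n+1}) = (x₁x_n + 35y₁y_n, x₁y_n + y₁x_n) repeatedly.
  From (x_1, y_1) = (6, 1): x_2 = 6·6 + 35·1·1 = 71; y_2 = 6·1 + 1·6 = 12.
Step 3: Verify x_2² - 35·y_2² = 5041 - 5040 = 1 (should be 1). ✓

(x_1, y_1) = (6, 1); (x_2, y_2) = (71, 12).


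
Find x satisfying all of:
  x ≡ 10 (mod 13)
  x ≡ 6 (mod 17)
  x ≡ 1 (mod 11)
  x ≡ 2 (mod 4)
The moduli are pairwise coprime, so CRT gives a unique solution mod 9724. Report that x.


Product of moduli M = 13 · 17 · 11 · 4 = 9724.
Merge one congruence at a time:
  Start: x ≡ 10 (mod 13).
  Combine with x ≡ 6 (mod 17); new modulus lcm = 221.
    Write x = 10 + 13·t and substitute into x ≡ 6 (mod 17): 13·t ≡ 6 − 10 = -4 (mod 17).
    Reduce coefficients mod 17: 13·t ≡ 13 (mod 17).
    The inverse of 13 mod 17 is 4 (since 13·4 = 52 = 3·17 + 1), so t ≡ 4·13 = 52 ≡ 1 (mod 17).
    Then x = 10 + 13·1 = 23, valid modulo lcm(13, 17) = 221: x ≡ 23 (mod 221).
  Combine with x ≡ 1 (mod 11); new modulus lcm = 2431.
    Write x = 23 + 221·t and substitute into x ≡ 1 (mod 11): 221·t ≡ 1 − 23 = -22 (mod 11).
    Reduce coefficients mod 11: 1·t ≡ 0 (mod 11).
    So t ≡ 0 (mod 11).
    Then x = 23 + 221·0 = 23, valid modulo lcm(221, 11) = 2431: x ≡ 23 (mod 2431).
  Combine with x ≡ 2 (mod 4); new modulus lcm = 9724.
    Write x = 23 + 2431·t and substitute into x ≡ 2 (mod 4): 2431·t ≡ 2 − 23 = -21 (mod 4).
    Reduce coefficients mod 4: 3·t ≡ 3 (mod 4).
    The inverse of 3 mod 4 is 3 (since 3·3 = 9 = 2·4 + 1), so t ≡ 3·3 = 9 ≡ 1 (mod 4).
    Then x = 23 + 2431·1 = 2454, valid modulo lcm(2431, 4) = 9724: x ≡ 2454 (mod 9724).
Verify against each original: 2454 mod 13 = 10, 2454 mod 17 = 6, 2454 mod 11 = 1, 2454 mod 4 = 2.

x ≡ 2454 (mod 9724).


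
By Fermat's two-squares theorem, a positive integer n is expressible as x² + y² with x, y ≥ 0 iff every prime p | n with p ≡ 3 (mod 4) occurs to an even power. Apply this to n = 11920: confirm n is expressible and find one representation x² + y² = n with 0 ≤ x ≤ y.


Step 1: Factor n = 11920 = 2^4 · 5 · 149.
Step 2: Check the mod-4 condition on each prime factor: 2 = 2 (special); 5 ≡ 1 (mod 4), exponent 1; 149 ≡ 1 (mod 4), exponent 1.
All primes ≡ 3 (mod 4) appear to even exponent (or don't appear), so by the two-squares theorem n IS expressible as a sum of two squares.
Step 3: Build a representation. Group n = k² · m with k = 4 and m = 5 · 149 = 745 (a product of primes ≡ 1 (mod 4)); a representation of m scales to one of n via (k·x)² + (k·y)² = k²(x² + y²). Each prime p ≡ 1 (mod 4) is itself a sum of two squares; find a² by testing p − a² for a perfect square:
  5: 5 − 1² = 4 = 2² ⇒ 5 = 1² + 2².
  149: 149 − 1² = 148, 149 − 2² = 145, 149 − 3² = 140, 149 − 4² = 133, 149 − 5² = 124, 149 − 6² = 113, 149 − 7² = 100 = 10² ⇒ 149 = 7² + 10².
  Combine using the Brahmagupta–Fibonacci identity (a² + b²)(c² + d²) = (ac − bd)² + (ad + bc)² = (ac + bd)² + (ad − bc)²:
  5 · 149 = 745: from (1² + 2²)(7² + 10²), take (1·7 − 2·10, 1·10 + 2·7) = (7 − 20, 10 + 14) = (-13, 24); dropping signs (only squares matter) gives (13, 24); check 13² + 24² = 169 + 576 = 745 ✓.
  Scale by k = 4: (4·13, 4·24) = (52, 96).
Step 4: Order so x ≤ y and verify: 52² + 96² = 2704 + 9216 = 11920 = n. ✓

n = 11920 = 52² + 96² (one valid representation with x ≤ y).


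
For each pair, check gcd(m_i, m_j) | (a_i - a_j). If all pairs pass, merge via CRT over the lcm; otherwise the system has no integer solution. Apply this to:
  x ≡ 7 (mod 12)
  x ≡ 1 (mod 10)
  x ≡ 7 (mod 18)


Moduli 12, 10, 18 are not pairwise coprime, so CRT works modulo lcm(m_i) when all pairwise compatibility conditions hold.
Pairwise compatibility: gcd(m_i, m_j) must divide a_i - a_j for every pair.
Merge one congruence at a time:
  Start: x ≡ 7 (mod 12).
  Combine with x ≡ 1 (mod 10): gcd(12, 10) = 2; 1 - 7 = -6, which IS divisible by 2, so compatible.
    Write x = 7 + 12·t and substitute into x ≡ 1 (mod 10): 12·t ≡ 1 − 7 = -6 (mod 10).
    Divide the congruence (and modulus) by g = 2: 6·t ≡ -3 (mod 5).
    Reduce coefficients mod 5: 1·t ≡ 2 (mod 5).
    So t ≡ 2 (mod 5).
    Then x = 7 + 12·2 = 31, valid modulo lcm(12, 10) = 60: x ≡ 31 (mod 60).
  Combine with x ≡ 7 (mod 18): gcd(60, 18) = 6; 7 - 31 = -24, which IS divisible by 6, so compatible.
    Write x = 31 + 60·t and substitute into x ≡ 7 (mod 18): 60·t ≡ 7 − 31 = -24 (mod 18).
    Divide the congruence (and modulus) by g = 6: 10·t ≡ -4 (mod 3).
    Reduce coefficients mod 3: 1·t ≡ 2 (mod 3).
    So t ≡ 2 (mod 3).
    Then x = 31 + 60·2 = 151, valid modulo lcm(60, 18) = 180: x ≡ 151 (mod 180).
Verify: 151 mod 12 = 7, 151 mod 10 = 1, 151 mod 18 = 7.

x ≡ 151 (mod 180).


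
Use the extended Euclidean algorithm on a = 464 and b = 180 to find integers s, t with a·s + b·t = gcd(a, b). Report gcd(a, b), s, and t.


Euclidean algorithm on (464, 180) — divide until remainder is 0:
  464 = 2 · 180 + 104
  180 = 1 · 104 + 76
  104 = 1 · 76 + 28
  76 = 2 · 28 + 20
  28 = 1 · 20 + 8
  20 = 2 · 8 + 4
  8 = 2 · 4 + 0
gcd(464, 180) = 4.
Track Bezout coefficients alongside the remainders: start with r₀ = 464 = a·1 + b·0 (s = 1, t = 0) and r₁ = 180 = a·0 + b·1 (s = 0, t = 1); each new remainder r_{k+1} = r_{k-1} − q_k·r_k inherits s_{k+1} = s_{k-1} − q_k·s_k, t_{k+1} = t_{k-1} − q_k·t_k, so r_k = a·s_k + b·t_k at every step:
  q = 2: r = 104, s = 1 − 2·0 = 1, t = 0 − 2·1 = -2  (check: 464·1 + 180·(-2) = 104)
  q = 1: r = 76, s = 0 − 1·1 = -1, t = 1 − 1·(-2) = 3  (check: 464·(-1) + 180·3 = 76)
  q = 1: r = 28, s = 1 − 1·(-1) = 2, t = -2 − 1·3 = -5  (check: 464·2 + 180·(-5) = 28)
  q = 2: r = 20, s = -1 − 2·2 = -5, t = 3 − 2·(-5) = 13  (check: 464·(-5) + 180·13 = 20)
  q = 1: r = 8, s = 2 − 1·(-5) = 7, t = -5 − 1·13 = -18  (check: 464·7 + 180·(-18) = 8)
  q = 2: r = 4, s = -5 − 2·7 = -19, t = 13 − 2·(-18) = 49  (check: 464·(-19) + 180·49 = 4)
The row with r = 4 (the gcd) gives the Bezout coefficients s = -19, t = 49.
Result: 464 · (-19) + 180 · (49) = 4.

gcd(464, 180) = 4; s = -19, t = 49 (check: 464·(-19) + 180·49 = 4).


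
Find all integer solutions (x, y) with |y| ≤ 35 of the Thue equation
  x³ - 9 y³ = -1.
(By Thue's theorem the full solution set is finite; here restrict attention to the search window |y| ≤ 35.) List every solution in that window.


The equation is x³ - 9y³ = -1. For fixed y, x³ = 9·y³ − 1, so a solution requires the RHS to be a perfect cube.
Strategy: iterate y from -35 to 35, compute RHS = 9·y³ − 1, and check whether it is a (positive or negative) perfect cube.
Check small values of y:
  y = 0: RHS = -1 = (-1)³ ⇒ x = -1 works.
  y = 1: RHS = 8 = (2)³ ⇒ x = 2 works.
  y = -1: RHS = -10 is not a perfect cube.
  y = 2: RHS = 71 is not a perfect cube.
  y = -2: RHS = -73 is not a perfect cube.
  y = 3: RHS = 242 is not a perfect cube.
  y = -3: RHS = -244 is not a perfect cube.
Continuing the search up to |y| = 35 finds no further solutions beyond those listed.
Collected solutions: (-1, 0), (2, 1).

Solutions (with |y| ≤ 35): (-1, 0), (2, 1).


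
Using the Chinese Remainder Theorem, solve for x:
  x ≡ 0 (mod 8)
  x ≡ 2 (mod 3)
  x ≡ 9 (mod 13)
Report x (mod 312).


Moduli 8, 3, 13 are pairwise coprime; by CRT there is a unique solution modulo M = 8 · 3 · 13 = 312.
Solve pairwise, accumulating the modulus:
  Start with x ≡ 0 (mod 8).
  Combine with x ≡ 2 (mod 3): since gcd(8, 3) = 1, we get a unique residue mod 24.
    Write x = 0 + 8·t and substitute into x ≡ 2 (mod 3): 8·t ≡ 2 − 0 = 2 (mod 3).
    Reduce coefficients mod 3: 2·t ≡ 2 (mod 3).
    The inverse of 2 mod 3 is 2 (since 2·2 = 4 = 1·3 + 1), so t ≡ 2·2 = 4 ≡ 1 (mod 3).
    Then x = 0 + 8·1 = 8, valid modulo lcm(8, 3) = 24: x ≡ 8 (mod 24).
  Combine with x ≡ 9 (mod 13): since gcd(24, 13) = 1, we get a unique residue mod 312.
    Write x = 8 + 24·t and substitute into x ≡ 9 (mod 13): 24·t ≡ 9 − 8 = 1 (mod 13).
    Reduce coefficients mod 13: 11·t ≡ 1 (mod 13).
    The inverse of 11 mod 13 is 6 (since 11·6 = 66 = 5·13 + 1), so t ≡ 6·1 = 6 ≡ 6 (mod 13).
    Then x = 8 + 24·6 = 152, valid modulo lcm(24, 13) = 312: x ≡ 152 (mod 312).
Verify: 152 mod 8 = 0 ✓, 152 mod 3 = 2 ✓, 152 mod 13 = 9 ✓.

x ≡ 152 (mod 312).


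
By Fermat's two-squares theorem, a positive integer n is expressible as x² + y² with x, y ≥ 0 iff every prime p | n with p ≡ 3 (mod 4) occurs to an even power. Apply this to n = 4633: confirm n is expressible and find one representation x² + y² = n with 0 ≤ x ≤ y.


Step 1: Factor n = 4633 = 41 · 113.
Step 2: Check the mod-4 condition on each prime factor: 41 ≡ 1 (mod 4), exponent 1; 113 ≡ 1 (mod 4), exponent 1.
All primes ≡ 3 (mod 4) appear to even exponent (or don't appear), so by the two-squares theorem n IS expressible as a sum of two squares.
Step 3: Build a representation. Here n = 41 · 113 is a product of primes ≡ 1 (mod 4). Each prime p ≡ 1 (mod 4) is itself a sum of two squares; find a² by testing p − a² for a perfect square:
  41: 41 − 1² = 40, 41 − 2² = 37, 41 − 3² = 32, 41 − 4² = 25 = 5² ⇒ 41 = 4² + 5².
  113: 113 − 1² = 112, 113 − 2² = 109, 113 − 3² = 104, 113 − 4² = 97, 113 − 5² = 88, 113 − 6² = 77, 113 − 7² = 64 = 8² ⇒ 113 = 7² + 8².
  Combine using the Brahmagupta–Fibonacci identity (a² + b²)(c² + d²) = (ac − bd)² + (ad + bc)² = (ac + bd)² + (ad − bc)²:
  41 · 113 = 4633: from (4² + 5²)(7² + 8²), take (4·7 − 5·8, 4·8 + 5·7) = (28 − 40, 32 + 35) = (-12, 67); dropping signs (only squares matter) gives (12, 67); check 12² + 67² = 144 + 4489 = 4633 ✓.
Step 4: Order so x ≤ y and verify: 12² + 67² = 144 + 4489 = 4633 = n. ✓

n = 4633 = 12² + 67² (one valid representation with x ≤ y).
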